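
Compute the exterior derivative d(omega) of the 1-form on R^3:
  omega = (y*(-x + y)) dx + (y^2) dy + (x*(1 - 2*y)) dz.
d(omega) = (x - 2*y) dx ∧ dy + (1 - 2*y) dx ∧ dz + (-2*x) dy ∧ dz

For a 1-form omega = sum_i f_i dx_i, the exterior derivative is
  d(omega) = sum_{i < j} (∂f_j/∂x_i - ∂f_i/∂x_j) dx_i ∧ dx_j.
  coefficient of dx ∧ dy: ∂f_2/∂x - ∂f_1/∂y = ∂(y^2)/∂x - ∂(y*(-x + y))/∂y = x - 2*y
  coefficient of dx ∧ dz: ∂f_3/∂x - ∂f_1/∂z = ∂(x*(1 - 2*y))/∂x - ∂(y*(-x + y))/∂z = 1 - 2*y
  coefficient of dy ∧ dz: ∂f_3/∂y - ∂f_2/∂z = ∂(x*(1 - 2*y))/∂y - ∂(y^2)/∂z = -2*x
Assembling: d(omega) = (x - 2*y) dx ∧ dy + (1 - 2*y) dx ∧ dz + (-2*x) dy ∧ dz.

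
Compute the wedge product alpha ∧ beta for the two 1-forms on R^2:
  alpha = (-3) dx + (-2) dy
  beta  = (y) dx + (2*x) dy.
alpha ∧ beta = (-6*x + 2*y) dx ∧ dy

Distribute the wedge, using dx_i ∧ dx_j = -dx_j ∧ dx_i and dx_i ∧ dx_i = 0. For each pair (i, j) with i < j, the coefficient of dx_i ∧ dx_j in alpha ∧ beta is (alpha_i * beta_j - alpha_j * beta_i). Collecting: alpha ∧ beta = (-6*x + 2*y) dx ∧ dy.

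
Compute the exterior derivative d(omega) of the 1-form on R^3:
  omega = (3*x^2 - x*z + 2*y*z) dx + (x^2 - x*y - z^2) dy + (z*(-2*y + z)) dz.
d(omega) = (2*x - y - 2*z) dx ∧ dy + (x - 2*y) dx ∧ dz

For a 1-form omega = sum_i f_i dx_i, the exterior derivative is
  d(omega) = sum_{i < j} (∂f_j/∂x_i - ∂f_i/∂x_j) dx_i ∧ dx_j.
  coefficient of dx ∧ dy: ∂f_2/∂x - ∂f_1/∂y = ∂(x^2 - x*y - z^2)/∂x - ∂(3*x^2 - x*z + 2*y*z)/∂y = 2*x - y - 2*z
  coefficient of dx ∧ dz: ∂f_3/∂x - ∂f_1/∂z = ∂(z*(-2*y + z))/∂x - ∂(3*x^2 - x*z + 2*y*z)/∂z = x - 2*y
Assembling: d(omega) = (2*x - y - 2*z) dx ∧ dy + (x - 2*y) dx ∧ dz.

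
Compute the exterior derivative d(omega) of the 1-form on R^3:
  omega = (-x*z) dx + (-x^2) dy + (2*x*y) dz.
d(omega) = (-2*x) dx ∧ dy + (x + 2*y) dx ∧ dz + (2*x) dy ∧ dz

For a 1-form omega = sum_i f_i dx_i, the exterior derivative is
  d(omega) = sum_{i < j} (∂f_j/∂x_i - ∂f_i/∂x_j) dx_i ∧ dx_j.
  coefficient of dx ∧ dy: ∂f_2/∂x - ∂f_1/∂y = ∂(-x^2)/∂x - ∂(-x*z)/∂y = -2*x
  coefficient of dx ∧ dz: ∂f_3/∂x - ∂f_1/∂z = ∂(2*x*y)/∂x - ∂(-x*z)/∂z = x + 2*y
  coefficient of dy ∧ dz: ∂f_3/∂y - ∂f_2/∂z = ∂(2*x*y)/∂y - ∂(-x^2)/∂z = 2*x
Assembling: d(omega) = (-2*x) dx ∧ dy + (x + 2*y) dx ∧ dz + (2*x) dy ∧ dz.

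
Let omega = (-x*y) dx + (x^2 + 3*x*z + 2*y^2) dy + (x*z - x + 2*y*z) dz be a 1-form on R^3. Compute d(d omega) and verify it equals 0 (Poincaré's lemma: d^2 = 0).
d(d omega) = 0

Step 1: d omega = sum_{i<j} (∂f_j/∂x_i - ∂f_i/∂x_j) dx_i ∧ dx_j:
  coeff of dx ∧ dy: 3*x + 3*z
  coeff of dx ∧ dz: z - 1
  coeff of dy ∧ dz: -3*x + 2*z
Step 2: Apply d again to each 2-form coefficient. The only possible 3-form in R^3 is dx ∧ dy ∧ dz, with coefficient
  ∂(coeff of dy∧dz)/∂x - ∂(coeff of dx∧dz)/∂y + ∂(coeff of dx∧dy)/∂z
  = ∂/∂x (-3*x + 2*z) - ∂/∂y (z - 1) + ∂/∂z (3*x + 3*z).
Each of these terms simplifies to sums of mixed partials that cancel in pairs. The result is 0 (by equality of mixed partials for smooth functions — Schwarz / Clairaut).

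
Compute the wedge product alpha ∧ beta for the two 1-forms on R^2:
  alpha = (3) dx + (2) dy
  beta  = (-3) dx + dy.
alpha ∧ beta = (9) dx ∧ dy

Distribute the wedge, using dx_i ∧ dx_j = -dx_j ∧ dx_i and dx_i ∧ dx_i = 0. For each pair (i, j) with i < j, the coefficient of dx_i ∧ dx_j in alpha ∧ beta is (alpha_i * beta_j - alpha_j * beta_i). Collecting: alpha ∧ beta = (9) dx ∧ dy.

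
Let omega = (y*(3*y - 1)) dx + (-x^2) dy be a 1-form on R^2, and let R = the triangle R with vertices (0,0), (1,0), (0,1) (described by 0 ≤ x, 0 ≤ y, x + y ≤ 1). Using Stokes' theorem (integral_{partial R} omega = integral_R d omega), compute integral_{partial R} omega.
integral_(partial R) omega = -5/6

Stokes: integral_partial_R omega = integral_R d omega with d omega = (∂Q/∂x - ∂P/∂y) dx ∧ dy.
  ∂Q/∂x = -2*x
  ∂P/∂y = 6*y - 1
  integrand = ∂Q/∂x - ∂P/∂y = -2*x - 6*y + 1.
Integrating over R: integral_0^1 integral_0^{1-x} (-2*x - 6*y + 1) dy dx = -5/6.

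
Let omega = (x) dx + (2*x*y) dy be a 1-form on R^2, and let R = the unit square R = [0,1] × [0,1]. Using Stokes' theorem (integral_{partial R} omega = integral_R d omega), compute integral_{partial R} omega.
integral_(partial R) omega = 1

Stokes: integral_partial_R omega = integral_R d omega with d omega = (∂Q/∂x - ∂P/∂y) dx ∧ dy.
  ∂Q/∂x = 2*y
  ∂P/∂y = 0
  integrand = ∂Q/∂x - ∂P/∂y = 2*y.
Integrating over R: integral_0^1 integral_0^1 (2*y) dx dy = 1.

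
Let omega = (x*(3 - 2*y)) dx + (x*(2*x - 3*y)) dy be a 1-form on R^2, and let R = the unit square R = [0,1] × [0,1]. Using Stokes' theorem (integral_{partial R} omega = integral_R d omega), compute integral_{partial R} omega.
integral_(partial R) omega = 3/2

Stokes: integral_partial_R omega = integral_R d omega with d omega = (∂Q/∂x - ∂P/∂y) dx ∧ dy.
  ∂Q/∂x = 4*x - 3*y
  ∂P/∂y = -2*x
  integrand = ∂Q/∂x - ∂P/∂y = 6*x - 3*y.
Integrating over R: integral_0^1 integral_0^1 (6*x - 3*y) dx dy = 3/2.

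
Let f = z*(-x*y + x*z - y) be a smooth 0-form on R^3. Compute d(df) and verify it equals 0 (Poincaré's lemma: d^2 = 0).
d(df) = 0

Step 1: df = sum_i (∂f/∂x_i) dx_i = (z*(-y + z)) dx + (z*(-x - 1)) dy + (-x*y + 2*x*z - y) dz.
Step 2: Apply d again. Using the 1-form formula, the coefficient of dx ∧ dy in d(df) is ∂^2 f/∂x ∂y - ∂^2 f/∂y ∂x = (-z) - (-z) = 0 (equality of mixed partials for smooth f).
Similarly for dx ∧ dz and dy ∧ dz — all coefficients vanish. So d(df) = 0.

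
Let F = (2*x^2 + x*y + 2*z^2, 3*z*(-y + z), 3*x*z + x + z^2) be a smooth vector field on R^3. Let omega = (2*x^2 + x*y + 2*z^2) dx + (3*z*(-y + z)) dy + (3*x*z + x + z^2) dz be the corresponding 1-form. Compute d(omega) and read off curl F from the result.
d(omega) = (3*y - 6*z) dy ∧ dz + (z - 1) dz ∧ dx + (-x) dx ∧ dy; curl F = (3*y - 6*z, z - 1, -x)

d omega = sum_{i<j} (∂f_j/∂x_i - ∂f_i/∂x_j) dx_i ∧ dx_j. Under the identification (dy ∧ dz, dz ∧ dx, dx ∧ dy) ↔ (e_x, e_y, e_z), the coefficients are exactly the components of curl F. Compute:
  ∂R/∂y - ∂Q/∂z = (0) - (-3*y + 6*z) = 3*y - 6*z
  ∂P/∂z - ∂R/∂x = (4*z) - (3*z + 1) = z - 1
  ∂Q/∂x - ∂P/∂y = (0) - (x) = -x.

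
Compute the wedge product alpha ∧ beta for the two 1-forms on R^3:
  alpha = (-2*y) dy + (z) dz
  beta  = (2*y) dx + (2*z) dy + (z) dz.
alpha ∧ beta = (4*y^2) dx ∧ dy + (-2*z*(y + z)) dy ∧ dz + (-2*y*z) dx ∧ dz

Distribute the wedge, using dx_i ∧ dx_j = -dx_j ∧ dx_i and dx_i ∧ dx_i = 0. For each pair (i, j) with i < j, the coefficient of dx_i ∧ dx_j in alpha ∧ beta is (alpha_i * beta_j - alpha_j * beta_i). Collecting: alpha ∧ beta = (4*y^2) dx ∧ dy + (-2*z*(y + z)) dy ∧ dz + (-2*y*z) dx ∧ dz.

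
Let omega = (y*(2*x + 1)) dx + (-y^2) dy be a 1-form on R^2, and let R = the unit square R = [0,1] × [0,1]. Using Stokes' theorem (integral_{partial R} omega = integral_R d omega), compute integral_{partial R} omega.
integral_(partial R) omega = -2

Stokes: integral_partial_R omega = integral_R d omega with d omega = (∂Q/∂x - ∂P/∂y) dx ∧ dy.
  ∂Q/∂x = 0
  ∂P/∂y = 2*x + 1
  integrand = ∂Q/∂x - ∂P/∂y = -2*x - 1.
Integrating over R: integral_0^1 integral_0^1 (-2*x - 1) dx dy = -2.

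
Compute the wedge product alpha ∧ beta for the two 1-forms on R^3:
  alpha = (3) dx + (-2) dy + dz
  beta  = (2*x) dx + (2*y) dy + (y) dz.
alpha ∧ beta = (4*x + 6*y) dx ∧ dy + (-2*x + 3*y) dx ∧ dz + (-4*y) dy ∧ dz

Distribute the wedge, using dx_i ∧ dx_j = -dx_j ∧ dx_i and dx_i ∧ dx_i = 0. For each pair (i, j) with i < j, the coefficient of dx_i ∧ dx_j in alpha ∧ beta is (alpha_i * beta_j - alpha_j * beta_i). Collecting: alpha ∧ beta = (4*x + 6*y) dx ∧ dy + (-2*x + 3*y) dx ∧ dz + (-4*y) dy ∧ dz.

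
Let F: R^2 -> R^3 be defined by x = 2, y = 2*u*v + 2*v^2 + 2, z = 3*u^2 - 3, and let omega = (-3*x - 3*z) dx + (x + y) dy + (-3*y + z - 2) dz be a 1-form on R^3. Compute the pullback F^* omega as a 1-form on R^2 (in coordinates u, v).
F^* omega = (18*u^3 - 36*u^2*v - 32*u*v^2 - 66*u + 4*v^3 + 8*v) du + (4*u^2*v + 12*u*v^2 + 8*u + 8*v^3 + 16*v) dv

Using F^*(f dg) = (f ∘ F) d(g ∘ F), substitute each coordinate x_i by F_i(u, v) in f_i, and replace dx_i by d F_i = (∂F_i/∂u) du + (∂F_i/∂v) dv.
  For the x component: f_1(F) = 3 - 9*u^2; d F_1 = (0) du + (0) dv
  For the y component: f_2(F) = 2*u*v + 2*v^2 + 4; d F_2 = (2*v) du + (2*u + 4*v) dv
  For the z component: f_3(F) = 3*u^2 - 6*u*v - 6*v^2 - 11; d F_3 = (6*u) du + (0) dv
Combining and collecting du, dv coefficients:
  coeff of du: 18*u^3 - 36*u^2*v - 32*u*v^2 - 66*u + 4*v^3 + 8*v
  coeff of dv: 4*u^2*v + 12*u*v^2 + 8*u + 8*v^3 + 16*v
F^* omega = (18*u^3 - 36*u^2*v - 32*u*v^2 - 66*u + 4*v^3 + 8*v) du + (4*u^2*v + 12*u*v^2 + 8*u + 8*v^3 + 16*v) dv.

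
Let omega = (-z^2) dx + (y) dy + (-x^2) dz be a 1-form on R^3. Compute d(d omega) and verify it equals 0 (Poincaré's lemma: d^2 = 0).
d(d omega) = 0

Step 1: d omega = sum_{i<j} (∂f_j/∂x_i - ∂f_i/∂x_j) dx_i ∧ dx_j:
  coeff of dx ∧ dy: 0
  coeff of dx ∧ dz: -2*x + 2*z
  coeff of dy ∧ dz: 0
Step 2: Apply d again to each 2-form coefficient. The only possible 3-form in R^3 is dx ∧ dy ∧ dz, with coefficient
  ∂(coeff of dy∧dz)/∂x - ∂(coeff of dx∧dz)/∂y + ∂(coeff of dx∧dy)/∂z
  = ∂/∂x (0) - ∂/∂y (-2*x + 2*z) + ∂/∂z (0).
Each of these terms simplifies to sums of mixed partials that cancel in pairs. The result is 0 (by equality of mixed partials for smooth functions — Schwarz / Clairaut).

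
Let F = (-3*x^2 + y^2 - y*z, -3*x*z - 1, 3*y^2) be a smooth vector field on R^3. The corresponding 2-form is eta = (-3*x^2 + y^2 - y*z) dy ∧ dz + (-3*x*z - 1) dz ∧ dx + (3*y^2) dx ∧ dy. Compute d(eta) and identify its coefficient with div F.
d(eta) = (-6*x) dx ∧ dy ∧ dz; div F = -6*x

For a 2-form in R^3 of the form above, applying d gives a 3-form with coefficient ∂P/∂x + ∂Q/∂y + ∂R/∂z:
  ∂P/∂x = -6*x
  ∂Q/∂y = 0
  ∂R/∂z = 0
Sum = -6*x, which is exactly div F.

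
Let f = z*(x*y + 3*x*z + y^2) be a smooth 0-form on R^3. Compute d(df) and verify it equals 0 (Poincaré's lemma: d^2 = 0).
d(df) = 0

Step 1: df = sum_i (∂f/∂x_i) dx_i = (z*(y + 3*z)) dx + (z*(x + 2*y)) dy + (x*y + 6*x*z + y^2) dz.
Step 2: Apply d again. Using the 1-form formula, the coefficient of dx ∧ dy in d(df) is ∂^2 f/∂x ∂y - ∂^2 f/∂y ∂x = (z) - (z) = 0 (equality of mixed partials for smooth f).
Similarly for dx ∧ dz and dy ∧ dz — all coefficients vanish. So d(df) = 0.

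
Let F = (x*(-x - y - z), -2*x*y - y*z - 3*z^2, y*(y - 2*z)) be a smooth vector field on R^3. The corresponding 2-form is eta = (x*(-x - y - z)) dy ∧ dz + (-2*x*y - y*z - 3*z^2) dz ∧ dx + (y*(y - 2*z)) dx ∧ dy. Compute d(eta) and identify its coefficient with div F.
d(eta) = (-4*x - 3*y - 2*z) dx ∧ dy ∧ dz; div F = -4*x - 3*y - 2*z

For a 2-form in R^3 of the form above, applying d gives a 3-form with coefficient ∂P/∂x + ∂Q/∂y + ∂R/∂z:
  ∂P/∂x = -2*x - y - z
  ∂Q/∂y = -2*x - z
  ∂R/∂z = -2*y
Sum = -4*x - 3*y - 2*z, which is exactly div F.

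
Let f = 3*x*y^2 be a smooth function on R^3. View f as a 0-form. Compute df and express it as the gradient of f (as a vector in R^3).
df = (3*y^2) dx + (6*x*y) dy + (0) dz; grad f = (3*y^2, 6*x*y, 0)

For a 0-form f, d f = (∂f/∂x) dx + (∂f/∂y) dy + (∂f/∂z) dz. The components of the vector representation are exactly the entries of grad f in Cartesian coordinates:
  ∂f/∂x = 3*y^2
  ∂f/∂y = 6*x*y
  ∂f/∂z = 0.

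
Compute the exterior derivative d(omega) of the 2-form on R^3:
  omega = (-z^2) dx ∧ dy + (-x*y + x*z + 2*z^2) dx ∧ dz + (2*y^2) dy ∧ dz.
d(omega) = (x - 2*z) dx ∧ dy ∧ dz

For a 2-form omega = sum_{i<j} g_{ij} dx_i ∧ dx_j, the exterior derivative is
  d(omega) = sum_{i<j} d(g_{ij}) ∧ dx_i ∧ dx_j = sum_{i<j, k} (∂g_{ij}/∂x_k) dx_k ∧ dx_i ∧ dx_j.
Expand each term, using dx_k ∧ dx_i ∧ dx_j = sgn(permutation) dx_{(a)} ∧ dx_{(b)} ∧ dx_{(c)} with (a < b < c) sorted:
  d(-z^2) includes (∂/∂z)(-z^2) dz = (-2*z) dz, which multiplied by dx ∧ dy gives (-2*z) dx ∧ dy ∧ dz
  d(-x*y + x*z + 2*z^2) includes (∂/∂y)(-x*y + x*z + 2*z^2) dy = (-x) dy, which multiplied by dx ∧ dz gives (x) dx ∧ dy ∧ dz
Collecting like 3-forms: d(omega) = (x - 2*z) dx ∧ dy ∧ dz.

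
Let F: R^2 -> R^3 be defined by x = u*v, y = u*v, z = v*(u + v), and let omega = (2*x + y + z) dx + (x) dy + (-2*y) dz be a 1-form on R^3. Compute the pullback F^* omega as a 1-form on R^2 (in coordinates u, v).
F^* omega = (v^2*(3*u + v)) du + (3*u*v*(u - v)) dv

Using F^*(f dg) = (f ∘ F) d(g ∘ F), substitute each coordinate x_i by F_i(u, v) in f_i, and replace dx_i by d F_i = (∂F_i/∂u) du + (∂F_i/∂v) dv.
  For the x component: f_1(F) = v*(4*u + v); d F_1 = (v) du + (u) dv
  For the y component: f_2(F) = u*v; d F_2 = (v) du + (u) dv
  For the z component: f_3(F) = -2*u*v; d F_3 = (v) du + (u + 2*v) dv
Combining and collecting du, dv coefficients:
  coeff of du: v^2*(3*u + v)
  coeff of dv: 3*u*v*(u - v)
F^* omega = (v^2*(3*u + v)) du + (3*u*v*(u - v)) dv.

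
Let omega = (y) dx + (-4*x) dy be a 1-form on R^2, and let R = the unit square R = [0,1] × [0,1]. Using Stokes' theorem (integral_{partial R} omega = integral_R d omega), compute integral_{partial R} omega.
integral_(partial R) omega = -5

Stokes: integral_partial_R omega = integral_R d omega with d omega = (∂Q/∂x - ∂P/∂y) dx ∧ dy.
  ∂Q/∂x = -4
  ∂P/∂y = 1
  integrand = ∂Q/∂x - ∂P/∂y = -5.
Integrating over R: integral_0^1 integral_0^1 (-5) dx dy = -5.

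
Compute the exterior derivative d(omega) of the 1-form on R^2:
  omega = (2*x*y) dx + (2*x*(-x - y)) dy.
d(omega) = (-6*x - 2*y) dx ∧ dy

For a 1-form omega = sum_i f_i dx_i, the exterior derivative is
  d(omega) = sum_{i < j} (∂f_j/∂x_i - ∂f_i/∂x_j) dx_i ∧ dx_j.
  coefficient of dx ∧ dy: ∂f_2/∂x - ∂f_1/∂y = ∂(2*x*(-x - y))/∂x - ∂(2*x*y)/∂y = -6*x - 2*y
Assembling: d(omega) = (-6*x - 2*y) dx ∧ dy.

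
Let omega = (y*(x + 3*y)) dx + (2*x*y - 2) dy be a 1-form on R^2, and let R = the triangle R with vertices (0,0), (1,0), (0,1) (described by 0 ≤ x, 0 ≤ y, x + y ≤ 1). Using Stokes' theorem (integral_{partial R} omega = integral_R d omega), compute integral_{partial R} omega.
integral_(partial R) omega = -5/6

Stokes: integral_partial_R omega = integral_R d omega with d omega = (∂Q/∂x - ∂P/∂y) dx ∧ dy.
  ∂Q/∂x = 2*y
  ∂P/∂y = x + 6*y
  integrand = ∂Q/∂x - ∂P/∂y = -x - 4*y.
Integrating over R: integral_0^1 integral_0^{1-x} (-x - 4*y) dy dx = -5/6.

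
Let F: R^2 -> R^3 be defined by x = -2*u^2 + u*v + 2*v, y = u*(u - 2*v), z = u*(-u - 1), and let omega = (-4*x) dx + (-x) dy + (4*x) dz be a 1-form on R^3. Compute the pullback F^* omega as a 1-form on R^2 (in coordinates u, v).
F^* omega = (-12*u^3 + 10*u^2*v + 8*u^2 - 2*u*v^2 + 8*u*v - 4*v^2 - 8*v) du + (4*u^3 - 2*u^2*v + 16*u^2 - 12*u*v - 16*v) dv

Using F^*(f dg) = (f ∘ F) d(g ∘ F), substitute each coordinate x_i by F_i(u, v) in f_i, and replace dx_i by d F_i = (∂F_i/∂u) du + (∂F_i/∂v) dv.
  For the x component: f_1(F) = 8*u^2 - 4*u*v - 8*v; d F_1 = (-4*u + v) du + (u + 2) dv
  For the y component: f_2(F) = 2*u^2 - u*v - 2*v; d F_2 = (2*u - 2*v) du + (-2*u) dv
  For the z component: f_3(F) = -8*u^2 + 4*u*v + 8*v; d F_3 = (-2*u - 1) du + (0) dv
Combining and collecting du, dv coefficients:
  coeff of du: -12*u^3 + 10*u^2*v + 8*u^2 - 2*u*v^2 + 8*u*v - 4*v^2 - 8*v
  coeff of dv: 4*u^3 - 2*u^2*v + 16*u^2 - 12*u*v - 16*v
F^* omega = (-12*u^3 + 10*u^2*v + 8*u^2 - 2*u*v^2 + 8*u*v - 4*v^2 - 8*v) du + (4*u^3 - 2*u^2*v + 16*u^2 - 12*u*v - 16*v) dv.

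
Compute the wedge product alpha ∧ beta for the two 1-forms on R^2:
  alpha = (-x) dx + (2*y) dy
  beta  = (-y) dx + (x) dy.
alpha ∧ beta = (-x^2 + 2*y^2) dx ∧ dy

Distribute the wedge, using dx_i ∧ dx_j = -dx_j ∧ dx_i and dx_i ∧ dx_i = 0. For each pair (i, j) with i < j, the coefficient of dx_i ∧ dx_j in alpha ∧ beta is (alpha_i * beta_j - alpha_j * beta_i). Collecting: alpha ∧ beta = (-x^2 + 2*y^2) dx ∧ dy.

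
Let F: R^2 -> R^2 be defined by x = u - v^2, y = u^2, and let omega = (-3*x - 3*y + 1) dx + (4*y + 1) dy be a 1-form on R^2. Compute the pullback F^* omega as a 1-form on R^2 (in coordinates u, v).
F^* omega = (8*u^3 - 3*u^2 - u + 3*v^2 + 1) du + (2*v*(3*u^2 + 3*u - 3*v^2 - 1)) dv

Using F^*(f dg) = (f ∘ F) d(g ∘ F), substitute each coordinate x_i by F_i(u, v) in f_i, and replace dx_i by d F_i = (∂F_i/∂u) du + (∂F_i/∂v) dv.
  For the x component: f_1(F) = -3*u^2 - 3*u + 3*v^2 + 1; d F_1 = (1) du + (-2*v) dv
  For the y component: f_2(F) = 4*u^2 + 1; d F_2 = (2*u) du + (0) dv
Combining and collecting du, dv coefficients:
  coeff of du: 8*u^3 - 3*u^2 - u + 3*v^2 + 1
  coeff of dv: 2*v*(3*u^2 + 3*u - 3*v^2 - 1)
F^* omega = (8*u^3 - 3*u^2 - u + 3*v^2 + 1) du + (2*v*(3*u^2 + 3*u - 3*v^2 - 1)) dv.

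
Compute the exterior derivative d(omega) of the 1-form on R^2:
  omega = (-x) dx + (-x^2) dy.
d(omega) = (-2*x) dx ∧ dy

For a 1-form omega = sum_i f_i dx_i, the exterior derivative is
  d(omega) = sum_{i < j} (∂f_j/∂x_i - ∂f_i/∂x_j) dx_i ∧ dx_j.
  coefficient of dx ∧ dy: ∂f_2/∂x - ∂f_1/∂y = ∂(-x^2)/∂x - ∂(-x)/∂y = -2*x
Assembling: d(omega) = (-2*x) dx ∧ dy.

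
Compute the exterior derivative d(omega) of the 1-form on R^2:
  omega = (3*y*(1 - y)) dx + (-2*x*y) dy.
d(omega) = (4*y - 3) dx ∧ dy

For a 1-form omega = sum_i f_i dx_i, the exterior derivative is
  d(omega) = sum_{i < j} (∂f_j/∂x_i - ∂f_i/∂x_j) dx_i ∧ dx_j.
  coefficient of dx ∧ dy: ∂f_2/∂x - ∂f_1/∂y = ∂(-2*x*y)/∂x - ∂(3*y*(1 - y))/∂y = 4*y - 3
Assembling: d(omega) = (4*y - 3) dx ∧ dy.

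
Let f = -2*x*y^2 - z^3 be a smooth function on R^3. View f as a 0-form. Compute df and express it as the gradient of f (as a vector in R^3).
df = (-2*y^2) dx + (-4*x*y) dy + (-3*z^2) dz; grad f = (-2*y^2, -4*x*y, -3*z^2)

For a 0-form f, d f = (∂f/∂x) dx + (∂f/∂y) dy + (∂f/∂z) dz. The components of the vector representation are exactly the entries of grad f in Cartesian coordinates:
  ∂f/∂x = -2*y^2
  ∂f/∂y = -4*x*y
  ∂f/∂z = -3*z^2.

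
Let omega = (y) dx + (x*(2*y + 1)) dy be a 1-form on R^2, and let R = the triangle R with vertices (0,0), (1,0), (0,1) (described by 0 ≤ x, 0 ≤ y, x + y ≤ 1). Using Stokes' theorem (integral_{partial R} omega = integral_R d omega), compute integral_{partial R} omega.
integral_(partial R) omega = 1/3

Stokes: integral_partial_R omega = integral_R d omega with d omega = (∂Q/∂x - ∂P/∂y) dx ∧ dy.
  ∂Q/∂x = 2*y + 1
  ∂P/∂y = 1
  integrand = ∂Q/∂x - ∂P/∂y = 2*y.
Integrating over R: integral_0^1 integral_0^{1-x} (2*y) dy dx = 1/3.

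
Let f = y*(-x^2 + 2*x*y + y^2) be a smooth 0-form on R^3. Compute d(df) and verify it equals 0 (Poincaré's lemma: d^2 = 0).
d(df) = 0

Step 1: df = sum_i (∂f/∂x_i) dx_i = (2*y*(-x + y)) dx + (-x^2 + 4*x*y + 3*y^2) dy + (0) dz.
Step 2: Apply d again. Using the 1-form formula, the coefficient of dx ∧ dy in d(df) is ∂^2 f/∂x ∂y - ∂^2 f/∂y ∂x = (-2*x + 4*y) - (-2*x + 4*y) = 0 (equality of mixed partials for smooth f).
Similarly for dx ∧ dz and dy ∧ dz — all coefficients vanish. So d(df) = 0.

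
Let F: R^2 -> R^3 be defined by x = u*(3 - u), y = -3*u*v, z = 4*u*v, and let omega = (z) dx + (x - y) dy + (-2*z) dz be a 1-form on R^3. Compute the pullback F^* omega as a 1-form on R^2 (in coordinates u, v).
F^* omega = (u*v*(-5*u - 41*v + 3)) du + (u^2*(3*u - 41*v - 9)) dv

Using F^*(f dg) = (f ∘ F) d(g ∘ F), substitute each coordinate x_i by F_i(u, v) in f_i, and replace dx_i by d F_i = (∂F_i/∂u) du + (∂F_i/∂v) dv.
  For the x component: f_1(F) = 4*u*v; d F_1 = (3 - 2*u) du + (0) dv
  For the y component: f_2(F) = u*(-u + 3*v + 3); d F_2 = (-3*v) du + (-3*u) dv
  For the z component: f_3(F) = -8*u*v; d F_3 = (4*v) du + (4*u) dv
Combining and collecting du, dv coefficients:
  coeff of du: u*v*(-5*u - 41*v + 3)
  coeff of dv: u^2*(3*u - 41*v - 9)
F^* omega = (u*v*(-5*u - 41*v + 3)) du + (u^2*(3*u - 41*v - 9)) dv.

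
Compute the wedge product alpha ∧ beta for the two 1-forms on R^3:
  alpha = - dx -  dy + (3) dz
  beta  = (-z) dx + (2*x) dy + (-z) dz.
alpha ∧ beta = (-2*x - z) dx ∧ dy + (4*z) dx ∧ dz + (-6*x + z) dy ∧ dz

Distribute the wedge, using dx_i ∧ dx_j = -dx_j ∧ dx_i and dx_i ∧ dx_i = 0. For each pair (i, j) with i < j, the coefficient of dx_i ∧ dx_j in alpha ∧ beta is (alpha_i * beta_j - alpha_j * beta_i). Collecting: alpha ∧ beta = (-2*x - z) dx ∧ dy + (4*z) dx ∧ dz + (-6*x + z) dy ∧ dz.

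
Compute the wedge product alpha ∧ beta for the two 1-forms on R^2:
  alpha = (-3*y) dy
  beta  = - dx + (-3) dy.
alpha ∧ beta = (-3*y) dx ∧ dy

Distribute the wedge, using dx_i ∧ dx_j = -dx_j ∧ dx_i and dx_i ∧ dx_i = 0. For each pair (i, j) with i < j, the coefficient of dx_i ∧ dx_j in alpha ∧ beta is (alpha_i * beta_j - alpha_j * beta_i). Collecting: alpha ∧ beta = (-3*y) dx ∧ dy.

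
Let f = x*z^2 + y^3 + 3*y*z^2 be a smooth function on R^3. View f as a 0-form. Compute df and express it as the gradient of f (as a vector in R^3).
df = (z^2) dx + (3*y^2 + 3*z^2) dy + (2*z*(x + 3*y)) dz; grad f = (z^2, 3*y^2 + 3*z^2, 2*z*(x + 3*y))

For a 0-form f, d f = (∂f/∂x) dx + (∂f/∂y) dy + (∂f/∂z) dz. The components of the vector representation are exactly the entries of grad f in Cartesian coordinates:
  ∂f/∂x = z^2
  ∂f/∂y = 3*y^2 + 3*z^2
  ∂f/∂z = 2*z*(x + 3*y).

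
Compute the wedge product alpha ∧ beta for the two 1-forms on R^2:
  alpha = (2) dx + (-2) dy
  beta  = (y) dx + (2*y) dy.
alpha ∧ beta = (6*y) dx ∧ dy

Distribute the wedge, using dx_i ∧ dx_j = -dx_j ∧ dx_i and dx_i ∧ dx_i = 0. For each pair (i, j) with i < j, the coefficient of dx_i ∧ dx_j in alpha ∧ beta is (alpha_i * beta_j - alpha_j * beta_i). Collecting: alpha ∧ beta = (6*y) dx ∧ dy.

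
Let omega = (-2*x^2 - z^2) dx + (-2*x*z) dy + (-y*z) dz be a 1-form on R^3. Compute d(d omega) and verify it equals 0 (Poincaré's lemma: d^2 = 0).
d(d omega) = 0

Step 1: d omega = sum_{i<j} (∂f_j/∂x_i - ∂f_i/∂x_j) dx_i ∧ dx_j:
  coeff of dx ∧ dy: -2*z
  coeff of dx ∧ dz: 2*z
  coeff of dy ∧ dz: 2*x - z
Step 2: Apply d again to each 2-form coefficient. The only possible 3-form in R^3 is dx ∧ dy ∧ dz, with coefficient
  ∂(coeff of dy∧dz)/∂x - ∂(coeff of dx∧dz)/∂y + ∂(coeff of dx∧dy)/∂z
  = ∂/∂x (2*x - z) - ∂/∂y (2*z) + ∂/∂z (-2*z).
Each of these terms simplifies to sums of mixed partials that cancel in pairs. The result is 0 (by equality of mixed partials for smooth functions — Schwarz / Clairaut).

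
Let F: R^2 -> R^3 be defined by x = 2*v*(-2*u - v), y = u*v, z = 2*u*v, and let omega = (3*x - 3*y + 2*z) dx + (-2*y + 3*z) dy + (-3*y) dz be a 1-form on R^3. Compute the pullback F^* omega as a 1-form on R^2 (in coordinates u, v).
F^* omega = (v^2*(42*u + 24*v)) du + (2*v*(21*u^2 + 34*u*v + 12*v^2)) dv

Using F^*(f dg) = (f ∘ F) d(g ∘ F), substitute each coordinate x_i by F_i(u, v) in f_i, and replace dx_i by d F_i = (∂F_i/∂u) du + (∂F_i/∂v) dv.
  For the x component: f_1(F) = v*(-11*u - 6*v); d F_1 = (-4*v) du + (-4*u - 4*v) dv
  For the y component: f_2(F) = 4*u*v; d F_2 = (v) du + (u) dv
  For the z component: f_3(F) = -3*u*v; d F_3 = (2*v) du + (2*u) dv
Combining and collecting du, dv coefficients:
  coeff of du: v^2*(42*u + 24*v)
  coeff of dv: 2*v*(21*u^2 + 34*u*v + 12*v^2)
F^* omega = (v^2*(42*u + 24*v)) du + (2*v*(21*u^2 + 34*u*v + 12*v^2)) dv.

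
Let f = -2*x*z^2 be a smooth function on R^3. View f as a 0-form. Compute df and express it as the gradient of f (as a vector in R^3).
df = (-2*z^2) dx + (0) dy + (-4*x*z) dz; grad f = (-2*z^2, 0, -4*x*z)

For a 0-form f, d f = (∂f/∂x) dx + (∂f/∂y) dy + (∂f/∂z) dz. The components of the vector representation are exactly the entries of grad f in Cartesian coordinates:
  ∂f/∂x = -2*z^2
  ∂f/∂y = 0
  ∂f/∂z = -4*x*z.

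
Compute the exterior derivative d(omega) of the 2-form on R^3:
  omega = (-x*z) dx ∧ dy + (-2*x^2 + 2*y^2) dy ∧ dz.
d(omega) = (-5*x) dx ∧ dy ∧ dz

For a 2-form omega = sum_{i<j} g_{ij} dx_i ∧ dx_j, the exterior derivative is
  d(omega) = sum_{i<j} d(g_{ij}) ∧ dx_i ∧ dx_j = sum_{i<j, k} (∂g_{ij}/∂x_k) dx_k ∧ dx_i ∧ dx_j.
Expand each term, using dx_k ∧ dx_i ∧ dx_j = sgn(permutation) dx_{(a)} ∧ dx_{(b)} ∧ dx_{(c)} with (a < b < c) sorted:
  d(-x*z) includes (∂/∂z)(-x*z) dz = (-x) dz, which multiplied by dx ∧ dy gives (-x) dx ∧ dy ∧ dz
  d(-2*x^2 + 2*y^2) includes (∂/∂x)(-2*x^2 + 2*y^2) dx = (-4*x) dx, which multiplied by dy ∧ dz gives (-4*x) dx ∧ dy ∧ dz
Collecting like 3-forms: d(omega) = (-5*x) dx ∧ dy ∧ dz.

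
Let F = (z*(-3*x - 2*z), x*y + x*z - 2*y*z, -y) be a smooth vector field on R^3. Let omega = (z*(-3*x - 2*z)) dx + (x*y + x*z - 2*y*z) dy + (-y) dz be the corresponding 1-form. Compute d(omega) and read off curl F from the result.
d(omega) = (-x + 2*y - 1) dy ∧ dz + (-3*x - 4*z) dz ∧ dx + (y + z) dx ∧ dy; curl F = (-x + 2*y - 1, -3*x - 4*z, y + z)

d omega = sum_{i<j} (∂f_j/∂x_i - ∂f_i/∂x_j) dx_i ∧ dx_j. Under the identification (dy ∧ dz, dz ∧ dx, dx ∧ dy) ↔ (e_x, e_y, e_z), the coefficients are exactly the components of curl F. Compute:
  ∂R/∂y - ∂Q/∂z = (-1) - (x - 2*y) = -x + 2*y - 1
  ∂P/∂z - ∂R/∂x = (-3*x - 4*z) - (0) = -3*x - 4*z
  ∂Q/∂x - ∂P/∂y = (y + z) - (0) = y + z.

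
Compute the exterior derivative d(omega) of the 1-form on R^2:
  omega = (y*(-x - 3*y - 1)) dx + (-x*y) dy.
d(omega) = (x + 5*y + 1) dx ∧ dy

For a 1-form omega = sum_i f_i dx_i, the exterior derivative is
  d(omega) = sum_{i < j} (∂f_j/∂x_i - ∂f_i/∂x_j) dx_i ∧ dx_j.
  coefficient of dx ∧ dy: ∂f_2/∂x - ∂f_1/∂y = ∂(-x*y)/∂x - ∂(y*(-x - 3*y - 1))/∂y = x + 5*y + 1
Assembling: d(omega) = (x + 5*y + 1) dx ∧ dy.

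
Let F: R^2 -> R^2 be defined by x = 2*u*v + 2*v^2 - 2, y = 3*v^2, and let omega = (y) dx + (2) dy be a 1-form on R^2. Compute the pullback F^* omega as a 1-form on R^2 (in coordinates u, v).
F^* omega = (6*v^3) du + (6*v*(u*v + 2*v^2 + 2)) dv

Using F^*(f dg) = (f ∘ F) d(g ∘ F), substitute each coordinate x_i by F_i(u, v) in f_i, and replace dx_i by d F_i = (∂F_i/∂u) du + (∂F_i/∂v) dv.
  For the x component: f_1(F) = 3*v^2; d F_1 = (2*v) du + (2*u + 4*v) dv
  For the y component: f_2(F) = 2; d F_2 = (0) du + (6*v) dv
Combining and collecting du, dv coefficients:
  coeff of du: 6*v^3
  coeff of dv: 6*v*(u*v + 2*v^2 + 2)
F^* omega = (6*v^3) du + (6*v*(u*v + 2*v^2 + 2)) dv.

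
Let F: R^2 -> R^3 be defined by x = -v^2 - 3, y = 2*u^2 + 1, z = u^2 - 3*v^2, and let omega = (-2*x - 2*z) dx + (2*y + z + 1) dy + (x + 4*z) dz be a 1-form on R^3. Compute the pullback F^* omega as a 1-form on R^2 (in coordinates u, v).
F^* omega = (2*u*(14*u^2 - 19*v^2 + 3)) du + (2*v*(-10*u^2 + 31*v^2 + 3)) dv

Using F^*(f dg) = (f ∘ F) d(g ∘ F), substitute each coordinate x_i by F_i(u, v) in f_i, and replace dx_i by d F_i = (∂F_i/∂u) du + (∂F_i/∂v) dv.
  For the x component: f_1(F) = -2*u^2 + 8*v^2 + 6; d F_1 = (0) du + (-2*v) dv
  For the y component: f_2(F) = 5*u^2 - 3*v^2 + 3; d F_2 = (4*u) du + (0) dv
  For the z component: f_3(F) = 4*u^2 - 13*v^2 - 3; d F_3 = (2*u) du + (-6*v) dv
Combining and collecting du, dv coefficients:
  coeff of du: 2*u*(14*u^2 - 19*v^2 + 3)
  coeff of dv: 2*v*(-10*u^2 + 31*v^2 + 3)
F^* omega = (2*u*(14*u^2 - 19*v^2 + 3)) du + (2*v*(-10*u^2 + 31*v^2 + 3)) dv.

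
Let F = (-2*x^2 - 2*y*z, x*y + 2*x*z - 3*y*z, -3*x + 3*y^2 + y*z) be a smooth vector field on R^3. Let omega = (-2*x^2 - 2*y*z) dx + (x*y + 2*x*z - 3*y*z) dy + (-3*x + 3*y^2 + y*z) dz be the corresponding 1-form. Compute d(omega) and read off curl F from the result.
d(omega) = (-2*x + 9*y + z) dy ∧ dz + (3 - 2*y) dz ∧ dx + (y + 4*z) dx ∧ dy; curl F = (-2*x + 9*y + z, 3 - 2*y, y + 4*z)

d omega = sum_{i<j} (∂f_j/∂x_i - ∂f_i/∂x_j) dx_i ∧ dx_j. Under the identification (dy ∧ dz, dz ∧ dx, dx ∧ dy) ↔ (e_x, e_y, e_z), the coefficients are exactly the components of curl F. Compute:
  ∂R/∂y - ∂Q/∂z = (6*y + z) - (2*x - 3*y) = -2*x + 9*y + z
  ∂P/∂z - ∂R/∂x = (-2*y) - (-3) = 3 - 2*y
  ∂Q/∂x - ∂P/∂y = (y + 2*z) - (-2*z) = y + 4*z.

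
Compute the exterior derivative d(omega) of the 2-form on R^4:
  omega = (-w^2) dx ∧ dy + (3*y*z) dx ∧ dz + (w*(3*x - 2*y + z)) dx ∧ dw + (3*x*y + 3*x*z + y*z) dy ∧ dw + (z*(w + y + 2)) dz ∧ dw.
d(omega) = (3*y + 3*z) dx ∧ dy ∧ dw + (-3*z) dx ∧ dy ∧ dz + (-w) dx ∧ dz ∧ dw + (-3*x - y + z) dy ∧ dz ∧ dw

For a 2-form omega = sum_{i<j} g_{ij} dx_i ∧ dx_j, the exterior derivative is
  d(omega) = sum_{i<j} d(g_{ij}) ∧ dx_i ∧ dx_j = sum_{i<j, k} (∂g_{ij}/∂x_k) dx_k ∧ dx_i ∧ dx_j.
Expand each term, using dx_k ∧ dx_i ∧ dx_j = sgn(permutation) dx_{(a)} ∧ dx_{(b)} ∧ dx_{(c)} with (a < b < c) sorted:
  d(-w^2) includes (∂/∂w)(-w^2) dw = (-2*w) dw, which multiplied by dx ∧ dy gives (-2*w) dx ∧ dy ∧ dw
  d(3*y*z) includes (∂/∂y)(3*y*z) dy = (3*z) dy, which multiplied by dx ∧ dz gives (-3*z) dx ∧ dy ∧ dz
  d(w*(3*x - 2*y + z)) includes (∂/∂y)(w*(3*x - 2*y + z)) dy = (-2*w) dy, which multiplied by dx ∧ dw gives (2*w) dx ∧ dy ∧ dw
  d(w*(3*x - 2*y + z)) includes (∂/∂z)(w*(3*x - 2*y + z)) dz = (w) dz, which multiplied by dx ∧ dw gives (-w) dx ∧ dz ∧ dw
  d(3*x*y + 3*x*z + y*z) includes (∂/∂x)(3*x*y + 3*x*z + y*z) dx = (3*y + 3*z) dx, which multiplied by dy ∧ dw gives (3*y + 3*z) dx ∧ dy ∧ dw
  d(3*x*y + 3*x*z + y*z) includes (∂/∂z)(3*x*y + 3*x*z + y*z) dz = (3*x + y) dz, which multiplied by dy ∧ dw gives (-3*x - y) dy ∧ dz ∧ dw
  d(z*(w + y + 2)) includes (∂/∂y)(z*(w + y + 2)) dy = (z) dy, which multiplied by dz ∧ dw gives (z) dy ∧ dz ∧ dw
Collecting like 3-forms: d(omega) = (3*y + 3*z) dx ∧ dy ∧ dw + (-3*z) dx ∧ dy ∧ dz + (-w) dx ∧ dz ∧ dw + (-3*x - y + z) dy ∧ dz ∧ dw.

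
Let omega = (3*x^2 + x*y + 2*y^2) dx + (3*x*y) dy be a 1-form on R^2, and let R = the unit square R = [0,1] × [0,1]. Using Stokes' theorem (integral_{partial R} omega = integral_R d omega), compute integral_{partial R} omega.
integral_(partial R) omega = -1

Stokes: integral_partial_R omega = integral_R d omega with d omega = (∂Q/∂x - ∂P/∂y) dx ∧ dy.
  ∂Q/∂x = 3*y
  ∂P/∂y = x + 4*y
  integrand = ∂Q/∂x - ∂P/∂y = -x - y.
Integrating over R: integral_0^1 integral_0^1 (-x - y) dx dy = -1.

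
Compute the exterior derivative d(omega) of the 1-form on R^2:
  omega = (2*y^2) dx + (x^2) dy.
d(omega) = (2*x - 4*y) dx ∧ dy

For a 1-form omega = sum_i f_i dx_i, the exterior derivative is
  d(omega) = sum_{i < j} (∂f_j/∂x_i - ∂f_i/∂x_j) dx_i ∧ dx_j.
  coefficient of dx ∧ dy: ∂f_2/∂x - ∂f_1/∂y = ∂(x^2)/∂x - ∂(2*y^2)/∂y = 2*x - 4*y
Assembling: d(omega) = (2*x - 4*y) dx ∧ dy.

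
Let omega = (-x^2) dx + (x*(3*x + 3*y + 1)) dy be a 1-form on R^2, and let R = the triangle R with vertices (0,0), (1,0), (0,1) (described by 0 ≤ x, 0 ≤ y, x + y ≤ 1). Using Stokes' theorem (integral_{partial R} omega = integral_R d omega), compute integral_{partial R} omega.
integral_(partial R) omega = 2

Stokes: integral_partial_R omega = integral_R d omega with d omega = (∂Q/∂x - ∂P/∂y) dx ∧ dy.
  ∂Q/∂x = 6*x + 3*y + 1
  ∂P/∂y = 0
  integrand = ∂Q/∂x - ∂P/∂y = 6*x + 3*y + 1.
Integrating over R: integral_0^1 integral_0^{1-x} (6*x + 3*y + 1) dy dx = 2.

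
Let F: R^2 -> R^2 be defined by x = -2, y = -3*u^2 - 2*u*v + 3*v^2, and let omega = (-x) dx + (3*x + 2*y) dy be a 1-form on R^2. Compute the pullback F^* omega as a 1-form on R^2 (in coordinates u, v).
F^* omega = (36*u^3 + 36*u^2*v - 28*u*v^2 + 36*u - 12*v^3 + 12*v) du + (12*u^3 - 28*u^2*v - 36*u*v^2 + 12*u + 36*v^3 - 36*v) dv

Using F^*(f dg) = (f ∘ F) d(g ∘ F), substitute each coordinate x_i by F_i(u, v) in f_i, and replace dx_i by d F_i = (∂F_i/∂u) du + (∂F_i/∂v) dv.
  For the x component: f_1(F) = 2; d F_1 = (0) du + (0) dv
  For the y component: f_2(F) = -6*u^2 - 4*u*v + 6*v^2 - 6; d F_2 = (-6*u - 2*v) du + (-2*u + 6*v) dv
Combining and collecting du, dv coefficients:
  coeff of du: 36*u^3 + 36*u^2*v - 28*u*v^2 + 36*u - 12*v^3 + 12*v
  coeff of dv: 12*u^3 - 28*u^2*v - 36*u*v^2 + 12*u + 36*v^3 - 36*v
F^* omega = (36*u^3 + 36*u^2*v - 28*u*v^2 + 36*u - 12*v^3 + 12*v) du + (12*u^3 - 28*u^2*v - 36*u*v^2 + 12*u + 36*v^3 - 36*v) dv.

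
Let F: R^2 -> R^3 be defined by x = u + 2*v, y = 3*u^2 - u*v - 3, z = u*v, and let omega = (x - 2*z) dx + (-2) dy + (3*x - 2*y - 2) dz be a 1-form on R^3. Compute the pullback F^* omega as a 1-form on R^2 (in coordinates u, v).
F^* omega = (-6*u^2*v + 2*u*v^2 + u*v - 11*u + 6*v^2 + 8*v) du + (-6*u^3 + 2*u^2*v + 3*u^2 + 2*u*v + 8*u + 4*v) dv

Using F^*(f dg) = (f ∘ F) d(g ∘ F), substitute each coordinate x_i by F_i(u, v) in f_i, and replace dx_i by d F_i = (∂F_i/∂u) du + (∂F_i/∂v) dv.
  For the x component: f_1(F) = -2*u*v + u + 2*v; d F_1 = (1) du + (2) dv
  For the y component: f_2(F) = -2; d F_2 = (6*u - v) du + (-u) dv
  For the z component: f_3(F) = -6*u^2 + 2*u*v + 3*u + 6*v + 4; d F_3 = (v) du + (u) dv
Combining and collecting du, dv coefficients:
  coeff of du: -6*u^2*v + 2*u*v^2 + u*v - 11*u + 6*v^2 + 8*v
  coeff of dv: -6*u^3 + 2*u^2*v + 3*u^2 + 2*u*v + 8*u + 4*v
F^* omega = (-6*u^2*v + 2*u*v^2 + u*v - 11*u + 6*v^2 + 8*v) du + (-6*u^3 + 2*u^2*v + 3*u^2 + 2*u*v + 8*u + 4*v) dv.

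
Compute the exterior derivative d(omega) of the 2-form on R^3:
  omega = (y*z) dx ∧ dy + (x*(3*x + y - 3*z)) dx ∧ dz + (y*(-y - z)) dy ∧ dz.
d(omega) = (-x + y) dx ∧ dy ∧ dz

For a 2-form omega = sum_{i<j} g_{ij} dx_i ∧ dx_j, the exterior derivative is
  d(omega) = sum_{i<j} d(g_{ij}) ∧ dx_i ∧ dx_j = sum_{i<j, k} (∂g_{ij}/∂x_k) dx_k ∧ dx_i ∧ dx_j.
Expand each term, using dx_k ∧ dx_i ∧ dx_j = sgn(permutation) dx_{(a)} ∧ dx_{(b)} ∧ dx_{(c)} with (a < b < c) sorted:
  d(y*z) includes (∂/∂z)(y*z) dz = (y) dz, which multiplied by dx ∧ dy gives (y) dx ∧ dy ∧ dz
  d(x*(3*x + y - 3*z)) includes (∂/∂y)(x*(3*x + y - 3*z)) dy = (x) dy, which multiplied by dx ∧ dz gives (-x) dx ∧ dy ∧ dz
Collecting like 3-forms: d(omega) = (-x + y) dx ∧ dy ∧ dz.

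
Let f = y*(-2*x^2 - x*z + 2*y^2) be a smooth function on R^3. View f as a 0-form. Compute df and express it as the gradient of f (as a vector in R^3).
df = (y*(-4*x - z)) dx + (-2*x^2 - x*z + 6*y^2) dy + (-x*y) dz; grad f = (y*(-4*x - z), -2*x^2 - x*z + 6*y^2, -x*y)

For a 0-form f, d f = (∂f/∂x) dx + (∂f/∂y) dy + (∂f/∂z) dz. The components of the vector representation are exactly the entries of grad f in Cartesian coordinates:
  ∂f/∂x = y*(-4*x - z)
  ∂f/∂y = -2*x^2 - x*z + 6*y^2
  ∂f/∂z = -x*y.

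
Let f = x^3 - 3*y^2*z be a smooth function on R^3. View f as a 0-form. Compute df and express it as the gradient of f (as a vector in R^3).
df = (3*x^2) dx + (-6*y*z) dy + (-3*y^2) dz; grad f = (3*x^2, -6*y*z, -3*y^2)

For a 0-form f, d f = (∂f/∂x) dx + (∂f/∂y) dy + (∂f/∂z) dz. The components of the vector representation are exactly the entries of grad f in Cartesian coordinates:
  ∂f/∂x = 3*x^2
  ∂f/∂y = -6*y*z
  ∂f/∂z = -3*y^2.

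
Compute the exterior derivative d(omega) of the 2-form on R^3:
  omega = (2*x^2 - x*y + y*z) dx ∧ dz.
d(omega) = (x - z) dx ∧ dy ∧ dz

For a 2-form omega = sum_{i<j} g_{ij} dx_i ∧ dx_j, the exterior derivative is
  d(omega) = sum_{i<j} d(g_{ij}) ∧ dx_i ∧ dx_j = sum_{i<j, k} (∂g_{ij}/∂x_k) dx_k ∧ dx_i ∧ dx_j.
Expand each term, using dx_k ∧ dx_i ∧ dx_j = sgn(permutation) dx_{(a)} ∧ dx_{(b)} ∧ dx_{(c)} with (a < b < c) sorted:
  d(2*x^2 - x*y + y*z) includes (∂/∂y)(2*x^2 - x*y + y*z) dy = (-x + z) dy, which multiplied by dx ∧ dz gives (x - z) dx ∧ dy ∧ dz
Collecting like 3-forms: d(omega) = (x - z) dx ∧ dy ∧ dz.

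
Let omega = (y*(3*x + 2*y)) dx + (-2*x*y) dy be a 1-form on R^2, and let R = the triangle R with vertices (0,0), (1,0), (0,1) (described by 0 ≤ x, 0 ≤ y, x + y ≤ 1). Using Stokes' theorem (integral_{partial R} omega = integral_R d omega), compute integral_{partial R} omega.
integral_(partial R) omega = -3/2

Stokes: integral_partial_R omega = integral_R d omega with d omega = (∂Q/∂x - ∂P/∂y) dx ∧ dy.
  ∂Q/∂x = -2*y
  ∂P/∂y = 3*x + 4*y
  integrand = ∂Q/∂x - ∂P/∂y = -3*x - 6*y.
Integrating over R: integral_0^1 integral_0^{1-x} (-3*x - 6*y) dy dx = -3/2.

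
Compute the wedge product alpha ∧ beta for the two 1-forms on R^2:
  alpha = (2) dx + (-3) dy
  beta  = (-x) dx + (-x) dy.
alpha ∧ beta = (-5*x) dx ∧ dy

Distribute the wedge, using dx_i ∧ dx_j = -dx_j ∧ dx_i and dx_i ∧ dx_i = 0. For each pair (i, j) with i < j, the coefficient of dx_i ∧ dx_j in alpha ∧ beta is (alpha_i * beta_j - alpha_j * beta_i). Collecting: alpha ∧ beta = (-5*x) dx ∧ dy.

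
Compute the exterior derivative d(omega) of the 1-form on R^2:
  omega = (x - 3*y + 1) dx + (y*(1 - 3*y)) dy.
d(omega) = (3) dx ∧ dy

For a 1-form omega = sum_i f_i dx_i, the exterior derivative is
  d(omega) = sum_{i < j} (∂f_j/∂x_i - ∂f_i/∂x_j) dx_i ∧ dx_j.
  coefficient of dx ∧ dy: ∂f_2/∂x - ∂f_1/∂y = ∂(y*(1 - 3*y))/∂x - ∂(x - 3*y + 1)/∂y = 3
Assembling: d(omega) = (3) dx ∧ dy.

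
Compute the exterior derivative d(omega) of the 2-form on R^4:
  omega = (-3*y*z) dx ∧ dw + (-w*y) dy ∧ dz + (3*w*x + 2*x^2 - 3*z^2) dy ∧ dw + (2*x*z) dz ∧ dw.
d(omega) = (3*w + 4*x + 3*z) dx ∧ dy ∧ dw + (3*y + 2*z) dx ∧ dz ∧ dw + (-y + 6*z) dy ∧ dz ∧ dw

For a 2-form omega = sum_{i<j} g_{ij} dx_i ∧ dx_j, the exterior derivative is
  d(omega) = sum_{i<j} d(g_{ij}) ∧ dx_i ∧ dx_j = sum_{i<j, k} (∂g_{ij}/∂x_k) dx_k ∧ dx_i ∧ dx_j.
Expand each term, using dx_k ∧ dx_i ∧ dx_j = sgn(permutation) dx_{(a)} ∧ dx_{(b)} ∧ dx_{(c)} with (a < b < c) sorted:
  d(-3*y*z) includes (∂/∂y)(-3*y*z) dy = (-3*z) dy, which multiplied by dx ∧ dw gives (3*z) dx ∧ dy ∧ dw
  d(-3*y*z) includes (∂/∂z)(-3*y*z) dz = (-3*y) dz, which multiplied by dx ∧ dw gives (3*y) dx ∧ dz ∧ dw
  d(-w*y) includes (∂/∂w)(-w*y) dw = (-y) dw, which multiplied by dy ∧ dz gives (-y) dy ∧ dz ∧ dw
  d(3*w*x + 2*x^2 - 3*z^2) includes (∂/∂x)(3*w*x + 2*x^2 - 3*z^2) dx = (3*w + 4*x) dx, which multiplied by dy ∧ dw gives (3*w + 4*x) dx ∧ dy ∧ dw
  d(3*w*x + 2*x^2 - 3*z^2) includes (∂/∂z)(3*w*x + 2*x^2 - 3*z^2) dz = (-6*z) dz, which multiplied by dy ∧ dw gives (6*z) dy ∧ dz ∧ dw
  d(2*x*z) includes (∂/∂x)(2*x*z) dx = (2*z) dx, which multiplied by dz ∧ dw gives (2*z) dx ∧ dz ∧ dw
Collecting like 3-forms: d(omega) = (3*w + 4*x + 3*z) dx ∧ dy ∧ dw + (3*y + 2*z) dx ∧ dz ∧ dw + (-y + 6*z) dy ∧ dz ∧ dw.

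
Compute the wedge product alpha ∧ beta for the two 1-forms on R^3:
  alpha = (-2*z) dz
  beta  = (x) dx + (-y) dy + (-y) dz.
alpha ∧ beta = (2*x*z) dx ∧ dz + (-2*y*z) dy ∧ dz

Distribute the wedge, using dx_i ∧ dx_j = -dx_j ∧ dx_i and dx_i ∧ dx_i = 0. For each pair (i, j) with i < j, the coefficient of dx_i ∧ dx_j in alpha ∧ beta is (alpha_i * beta_j - alpha_j * beta_i). Collecting: alpha ∧ beta = (2*x*z) dx ∧ dz + (-2*y*z) dy ∧ dz.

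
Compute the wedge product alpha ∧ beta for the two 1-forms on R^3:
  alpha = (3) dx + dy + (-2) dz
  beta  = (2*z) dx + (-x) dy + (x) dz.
alpha ∧ beta = (-3*x - 2*z) dx ∧ dy + (3*x + 4*z) dx ∧ dz + (-x) dy ∧ dz

Distribute the wedge, using dx_i ∧ dx_j = -dx_j ∧ dx_i and dx_i ∧ dx_i = 0. For each pair (i, j) with i < j, the coefficient of dx_i ∧ dx_j in alpha ∧ beta is (alpha_i * beta_j - alpha_j * beta_i). Collecting: alpha ∧ beta = (-3*x - 2*z) dx ∧ dy + (3*x + 4*z) dx ∧ dz + (-x) dy ∧ dz.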